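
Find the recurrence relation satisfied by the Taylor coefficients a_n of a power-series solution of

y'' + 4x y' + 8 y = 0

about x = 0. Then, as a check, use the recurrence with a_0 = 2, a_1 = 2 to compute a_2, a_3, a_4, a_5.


Substitute y = sum_n a_n x^n.
y''(x) has coefficient (n+2)(n+1) a_{n+2} at x^n;
4 x y'(x) has coefficient 4 n a_n at x^n (shift);
8 y(x) has coefficient 8 a_n at x^n.
Matching x^n: (n+2)(n+1) a_{n+2} + (4n + 8) a_n = 0.
Thus a_{n+2} = (-4n - 8) / ((n+1)(n+2)) * a_n.

Check with a_0 = 2, a_1 = 2 (apply the recurrence for n = 0, 1, 2, 3): a_0 = 2, a_1 = 2, a_2 = -8, a_3 = -4, a_4 = 32/3, a_5 = 4.

a_(n+2) = (-4n - 8) / ((n+1)(n+2)) * a_n; check: a_0 = 2, a_1 = 2, a_2 = -8, a_3 = -4, a_4 = 32/3, a_5 = 4


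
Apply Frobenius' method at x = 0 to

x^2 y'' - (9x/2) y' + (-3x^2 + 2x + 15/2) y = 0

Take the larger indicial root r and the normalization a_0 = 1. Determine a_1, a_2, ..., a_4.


Write in Frobenius form y'' + (p(x)/x) y' + (q(x)/x^2) y = 0:
  p(x) = -9/2,  q(x) = -3x^2 + 2x + 15/2.
Indicial equation: r(r-1) + (-9/2) r + (15/2) = 0 -> roots r_1 = 3, r_2 = 5/2.
Take r = r_1 = 3. Let y(x) = x^r sum_{n>=0} a_n x^n with a_0 = 1.
Substitute y = x^r sum a_n x^n and match x^{r+n}. The recurrence is
  D(n) a_n + 2 a_{n-1} - 3 a_{n-2} = 0,  where D(n) = (r+n)(r+n-1) + (-9/2)(r+n) + (15/2).
  a_n = [-2 a_{n-1} + 3 a_{n-2}] / D(n).
Since the indicial polynomial factors as (r - r_1)(r - r_2), D(n) = (r_1 + n - r_1)(r_1 + n - r_2) = n(n + 1/2).
Evaluating step by step (a_0 = 1):
  n = 1: D(1) = 1(1 + 1/2) = 3/2; numerator = -2(1) = -2; a_1 = (-2)/(3/2) = -4/3
  n = 2: D(2) = 2(2 + 1/2) = 5; numerator = -2(-4/3) + 3(1) = 17/3; a_2 = (17/3)/(5) = 17/15
  n = 3: D(3) = 3(3 + 1/2) = 21/2; numerator = -2(17/15) + 3(-4/3) = -94/15; a_3 = (-94/15)/(21/2) = -188/315
  n = 4: D(4) = 4(4 + 1/2) = 18; numerator = -2(-188/315) + 3(17/15) = 1447/315; a_4 = (1447/315)/(18) = 1447/5670

r = 3; a_0 = 1; a_1 = -4/3; a_2 = 17/15; a_3 = -188/315; a_4 = 1447/5670


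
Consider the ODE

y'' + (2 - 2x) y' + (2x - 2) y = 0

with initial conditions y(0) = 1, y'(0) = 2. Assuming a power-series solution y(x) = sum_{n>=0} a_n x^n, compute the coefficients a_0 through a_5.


Ansatz: y(x) = sum_{n>=0} a_n x^n, so y'(x) = sum_{n>=1} n a_n x^(n-1) and y''(x) = sum_{n>=2} n(n-1) a_n x^(n-2).
Substitute into P(x) y'' + Q(x) y' + R(x) y = 0 with P(x) = 1, Q(x) = 2 - 2x, R(x) = 2x - 2, and match powers of x.
Initial conditions: a_0 = 1, a_1 = 2.
Setting the coefficient of each power of x to zero and solving order by order (substituting the coefficients already found):
  x^0: 2 a_2 + 2 a_1 - 2 a_0 = 0  ->  2 a_2 = -2 a_1 + 2 a_0 = -2  ->  a_2 = -1
  x^1: 6 a_3 + 4 a_2 - 4 a_1 + 2 a_0 = 0  ->  6 a_3 = -4 a_2 + 4 a_1 - 2 a_0 = 10  ->  a_3 = 5/3
  x^2: 12 a_4 + 6 a_3 - 6 a_2 + 2 a_1 = 0  ->  12 a_4 = -6 a_3 + 6 a_2 - 2 a_1 = -20  ->  a_4 = -5/3
  x^3: 20 a_5 + 8 a_4 - 8 a_3 + 2 a_2 = 0  ->  20 a_5 = -8 a_4 + 8 a_3 - 2 a_2 = 86/3  ->  a_5 = 43/30
Truncated series: y(x) = 1 + 2 x - x^2 + (5/3) x^3 - (5/3) x^4 + (43/30) x^5 + O(x^6).

a_0 = 1; a_1 = 2; a_2 = -1; a_3 = 5/3; a_4 = -5/3; a_5 = 43/30


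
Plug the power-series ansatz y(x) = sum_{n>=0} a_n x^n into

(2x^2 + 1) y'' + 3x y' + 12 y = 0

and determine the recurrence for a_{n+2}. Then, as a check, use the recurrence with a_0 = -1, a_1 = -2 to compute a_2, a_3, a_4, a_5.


Substitute y = sum_n a_n x^n.
(1 + 2 x^2) y'' contributes (n+2)(n+1) a_{n+2} + 2 n(n-1) a_n at x^n.
3 x y'(x) contributes 3 n a_n at x^n.
12 y(x) contributes 12 a_n at x^n.
Matching x^n: (n+2)(n+1) a_{n+2} + (2 n(n-1) + 3 n + 12) a_n = 0.
Thus a_{n+2} = (-2 n(n-1) - 3 n - 12) / ((n+1)(n+2)) * a_n.

Check with a_0 = -1, a_1 = -2 (apply the recurrence for n = 0, 1, 2, 3): a_0 = -1, a_1 = -2, a_2 = 6, a_3 = 5, a_4 = -11, a_5 = -33/4.

a_(n+2) = (-2 n(n-1) - 3 n - 12) / ((n+1)(n+2)) * a_n; check: a_0 = -1, a_1 = -2, a_2 = 6, a_3 = 5, a_4 = -11, a_5 = -33/4


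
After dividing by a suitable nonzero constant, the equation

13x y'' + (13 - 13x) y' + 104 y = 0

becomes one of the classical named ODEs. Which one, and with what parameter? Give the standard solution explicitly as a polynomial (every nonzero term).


All three coefficients share the factor 13; dividing through by 13 gives  x y'' + (1 - x) y' + 8 y = 0.
This matches the Laguerre equation x y'' + (1 - x) y' + n y = 0 with n = 8; the polynomial solution is L_8(x).
With y = sum_k a_k x^k, matching x^k gives (k+1)k a_{k+1} + (k+1) a_{k+1} - k a_k + n a_k = 0, i.e. (k+1)^2 a_{k+1} = (k - n) a_k = (k - 8) a_k. The right side vanishes at k = 8, so the series terminates at degree 8.
Standard normalization L_n(0) = 1 gives a_0 = 1. Work upward with a_{k+1} = (k - 8) a_k / (k+1)^2:
  a_1 = (0 - 8)(1) / 1^2 = -8/1 = -8
  a_2 = (1 - 8)(-8) / 2^2 = 56/4 = 14
  a_3 = (2 - 8)(14) / 3^2 = -84/9 = -28/3
  a_4 = (3 - 8)(-28/3) / 4^2 = (140/3)/16 = 35/12
  a_5 = (4 - 8)(35/12) / 5^2 = (-35/3)/25 = -7/15
  a_6 = (5 - 8)(-7/15) / 6^2 = (7/5)/36 = 7/180
  a_7 = (6 - 8)(7/180) / 7^2 = (-7/90)/49 = -1/630
  a_8 = (7 - 8)(-1/630) / 8^2 = (1/630)/64 = 1/40320
Hence L_8(x) = x^8/40320 - x^7/630 + 7 x^6/180 - 7 x^5/15 + 35 x^4/12 - 28 x^3/3 + 14 x^2 - 8 x + 1.

L_8(x); series = x^8/40320 - x^7/630 + 7 x^6/180 - 7 x^5/15 + 35 x^4/12 - 28 x^3/3 + 14 x^2 - 8 x + 1


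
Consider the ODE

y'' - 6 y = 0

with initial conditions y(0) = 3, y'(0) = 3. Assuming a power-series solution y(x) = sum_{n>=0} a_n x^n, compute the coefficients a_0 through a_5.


Ansatz: y(x) = sum_{n>=0} a_n x^n, so y'(x) = sum_{n>=1} n a_n x^(n-1) and y''(x) = sum_{n>=2} n(n-1) a_n x^(n-2).
Substitute into P(x) y'' + Q(x) y' + R(x) y = 0 with P(x) = 1, Q(x) = 0, R(x) = -6, and match powers of x.
Initial conditions: a_0 = 3, a_1 = 3.
Setting the coefficient of each power of x to zero and solving order by order (substituting the coefficients already found):
  x^0: 2 a_2 - 6 a_0 = 0  ->  2 a_2 = 6 a_0 = 18  ->  a_2 = 9
  x^1: 6 a_3 - 6 a_1 = 0  ->  6 a_3 = 6 a_1 = 18  ->  a_3 = 3
  x^2: 12 a_4 - 6 a_2 = 0  ->  12 a_4 = 6 a_2 = 54  ->  a_4 = 9/2
  x^3: 20 a_5 - 6 a_3 = 0  ->  20 a_5 = 6 a_3 = 18  ->  a_5 = 9/10
Truncated series: y(x) = 3 + 3 x + 9 x^2 + 3 x^3 + (9/2) x^4 + (9/10) x^5 + O(x^6).

a_0 = 3; a_1 = 3; a_2 = 9; a_3 = 3; a_4 = 9/2; a_5 = 9/10


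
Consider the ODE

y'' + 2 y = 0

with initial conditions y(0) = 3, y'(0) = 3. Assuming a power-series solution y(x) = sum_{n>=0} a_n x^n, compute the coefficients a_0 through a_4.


Ansatz: y(x) = sum_{n>=0} a_n x^n, so y'(x) = sum_{n>=1} n a_n x^(n-1) and y''(x) = sum_{n>=2} n(n-1) a_n x^(n-2).
Substitute into P(x) y'' + Q(x) y' + R(x) y = 0 with P(x) = 1, Q(x) = 0, R(x) = 2, and match powers of x.
Initial conditions: a_0 = 3, a_1 = 3.
Setting the coefficient of each power of x to zero and solving order by order (substituting the coefficients already found):
  x^0: 2 a_2 + 2 a_0 = 0  ->  2 a_2 = -2 a_0 = -6  ->  a_2 = -3
  x^1: 6 a_3 + 2 a_1 = 0  ->  6 a_3 = -2 a_1 = -6  ->  a_3 = -1
  x^2: 12 a_4 + 2 a_2 = 0  ->  12 a_4 = -2 a_2 = 6  ->  a_4 = 1/2
Truncated series: y(x) = 3 + 3 x - 3 x^2 - x^3 + (1/2) x^4 + O(x^5).

a_0 = 3; a_1 = 3; a_2 = -3; a_3 = -1; a_4 = 1/2


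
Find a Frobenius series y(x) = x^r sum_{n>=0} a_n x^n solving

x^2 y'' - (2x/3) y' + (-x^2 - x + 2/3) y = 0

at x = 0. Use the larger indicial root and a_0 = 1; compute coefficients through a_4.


Write in Frobenius form y'' + (p(x)/x) y' + (q(x)/x^2) y = 0:
  p(x) = -2/3,  q(x) = -x^2 - x + 2/3.
Indicial equation: r(r-1) + (-2/3) r + (2/3) = 0 -> roots r_1 = 1, r_2 = 2/3.
Take r = r_1 = 1. Let y(x) = x^r sum_{n>=0} a_n x^n with a_0 = 1.
Substitute y = x^r sum a_n x^n and match x^{r+n}. The recurrence is
  D(n) a_n - 1 a_{n-1} - 1 a_{n-2} = 0,  where D(n) = (r+n)(r+n-1) + (-2/3)(r+n) + (2/3).
  a_n = [1 a_{n-1} + 1 a_{n-2}] / D(n).
Since the indicial polynomial factors as (r - r_1)(r - r_2), D(n) = (r_1 + n - r_1)(r_1 + n - r_2) = n(n + 1/3).
Evaluating step by step (a_0 = 1):
  n = 1: D(1) = 1(1 + 1/3) = 4/3; numerator = 1(1) = 1; a_1 = (1)/(4/3) = 3/4
  n = 2: D(2) = 2(2 + 1/3) = 14/3; numerator = 1(3/4) + 1(1) = 7/4; a_2 = (7/4)/(14/3) = 3/8
  n = 3: D(3) = 3(3 + 1/3) = 10; numerator = 1(3/8) + 1(3/4) = 9/8; a_3 = (9/8)/(10) = 9/80
  n = 4: D(4) = 4(4 + 1/3) = 52/3; numerator = 1(9/80) + 1(3/8) = 39/80; a_4 = (39/80)/(52/3) = 9/320

r = 1; a_0 = 1; a_1 = 3/4; a_2 = 3/8; a_3 = 9/80; a_4 = 9/320


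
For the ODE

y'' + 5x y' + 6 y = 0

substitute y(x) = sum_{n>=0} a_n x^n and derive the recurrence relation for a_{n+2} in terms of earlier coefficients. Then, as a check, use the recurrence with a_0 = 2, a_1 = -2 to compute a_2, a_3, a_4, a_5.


Substitute y = sum_n a_n x^n.
y''(x) has coefficient (n+2)(n+1) a_{n+2} at x^n;
5 x y'(x) has coefficient 5 n a_n at x^n (shift);
6 y(x) has coefficient 6 a_n at x^n.
Matching x^n: (n+2)(n+1) a_{n+2} + (5n + 6) a_n = 0.
Thus a_{n+2} = (-5n - 6) / ((n+1)(n+2)) * a_n.

Check with a_0 = 2, a_1 = -2 (apply the recurrence for n = 0, 1, 2, 3): a_0 = 2, a_1 = -2, a_2 = -6, a_3 = 11/3, a_4 = 8, a_5 = -77/20.

a_(n+2) = (-5n - 6) / ((n+1)(n+2)) * a_n; check: a_0 = 2, a_1 = -2, a_2 = -6, a_3 = 11/3, a_4 = 8, a_5 = -77/20


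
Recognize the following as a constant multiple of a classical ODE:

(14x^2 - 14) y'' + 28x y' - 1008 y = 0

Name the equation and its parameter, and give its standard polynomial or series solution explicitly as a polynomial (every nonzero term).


All three coefficients share the factor -14; dividing through by -14 gives  (1 - x^2) y'' - 2x y' + 72 y = 0.
This matches the Legendre equation (1 - x^2) y'' - 2x y' + n(n+1) y = 0 (note the -2x y' term) with n(n+1) = 72, so n = 8; the polynomial solution is P_8(x).
With y = sum_k a_k x^k, matching x^k gives (k+2)(k+1) a_{k+2} = [k(k+1) - n(n+1)] a_k = (k - 8)(k + 9) a_k. The right side vanishes at k = 8, so the series with the parity of 8 terminates at degree 8.
Standard normalization (P_n(1) = 1): leading coefficient (2n)!/(2^n (n!)^2) = 20922789888000/(256*1625702400) = 6435/128, so a_8 = 6435/128. Work downward with a_k = (k+1)(k+2) a_{k+2} / ((k - 8)(k + 9)):
  a_6 = (7)(8)(6435/128) / ((6 - 8)(6 + 9)) = (45045/16)/(-30) = -3003/32
  a_4 = (5)(6)(-3003/32) / ((4 - 8)(4 + 9)) = (-45045/16)/(-52) = 3465/64
  a_2 = (3)(4)(3465/64) / ((2 - 8)(2 + 9)) = (10395/16)/(-66) = -315/32
  a_0 = (1)(2)(-315/32) / ((0 - 8)(0 + 9)) = (-315/16)/(-72) = 35/128
Hence P_8(x) = 6435 x^8/128 - 3003 x^6/32 + 3465 x^4/64 - 315 x^2/32 + 35/128.

P_8(x); series = 6435 x^8/128 - 3003 x^6/32 + 3465 x^4/64 - 315 x^2/32 + 35/128


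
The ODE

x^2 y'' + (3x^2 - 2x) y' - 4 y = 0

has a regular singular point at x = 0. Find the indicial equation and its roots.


Divide by x^2 to reach normal form y'' + P_1(x) y' + P_2(x) y = 0 with P_1(x) = 3 - 2/x and P_2(x) = -4/x^2.
x = 0 is a singular point because the y'-coefficient 3 - 2/x has a pole at x = 0 and the y-coefficient -4/x^2 has a pole at x = 0.
It is a regular singular point because x P_1(x) = p(x) = 3x - 2 and x^2 P_2(x) = q(x) = -4 are polynomials, hence analytic at x = 0.
p(0) = -2,  q(0) = -4.
Indicial equation: r(r-1) + p(0) r + q(0) = 0, i.e. r^2 + (p(0) - 1) r + q(0) = 0, i.e. r^2 - 3 r - 4 = 0.
Discriminant: (-3)^2 - 4(-4) = 25, so r = (3 ± 5)/2.
Solving: r_1 = 4, r_2 = -1.

indicial: r^2 - 3 r - 4 = 0; roots r_1 = 4, r_2 = -1


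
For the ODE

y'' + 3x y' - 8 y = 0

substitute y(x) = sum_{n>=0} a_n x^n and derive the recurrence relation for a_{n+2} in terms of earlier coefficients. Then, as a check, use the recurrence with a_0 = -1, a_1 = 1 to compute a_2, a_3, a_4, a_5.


Substitute y = sum_n a_n x^n.
y''(x) has coefficient (n+2)(n+1) a_{n+2} at x^n;
3 x y'(x) has coefficient 3 n a_n at x^n (shift);
-8 y(x) has coefficient -8 a_n at x^n.
Matching x^n: (n+2)(n+1) a_{n+2} + (3n - 8) a_n = 0.
Thus a_{n+2} = (-3n + 8) / ((n+1)(n+2)) * a_n.

Check with a_0 = -1, a_1 = 1 (apply the recurrence for n = 0, 1, 2, 3): a_0 = -1, a_1 = 1, a_2 = -4, a_3 = 5/6, a_4 = -2/3, a_5 = -1/24.

a_(n+2) = (-3n + 8) / ((n+1)(n+2)) * a_n; check: a_0 = -1, a_1 = 1, a_2 = -4, a_3 = 5/6, a_4 = -2/3, a_5 = -1/24


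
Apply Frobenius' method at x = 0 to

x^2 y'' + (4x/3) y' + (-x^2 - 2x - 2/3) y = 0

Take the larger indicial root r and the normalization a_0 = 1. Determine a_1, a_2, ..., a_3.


Write in Frobenius form y'' + (p(x)/x) y' + (q(x)/x^2) y = 0:
  p(x) = 4/3,  q(x) = -x^2 - 2x - 2/3.
Indicial equation: r(r-1) + (4/3) r + (-2/3) = 0 -> roots r_1 = 2/3, r_2 = -1.
Take r = r_1 = 2/3. Let y(x) = x^r sum_{n>=0} a_n x^n with a_0 = 1.
Substitute y = x^r sum a_n x^n and match x^{r+n}. The recurrence is
  D(n) a_n - 2 a_{n-1} - 1 a_{n-2} = 0,  where D(n) = (r+n)(r+n-1) + (4/3)(r+n) + (-2/3).
  a_n = [2 a_{n-1} + 1 a_{n-2}] / D(n).
Since the indicial polynomial factors as (r - r_1)(r - r_2), D(n) = (r_1 + n - r_1)(r_1 + n - r_2) = n(n + 5/3).
Evaluating step by step (a_0 = 1):
  n = 1: D(1) = 1(1 + 5/3) = 8/3; numerator = 2(1) = 2; a_1 = (2)/(8/3) = 3/4
  n = 2: D(2) = 2(2 + 5/3) = 22/3; numerator = 2(3/4) + 1(1) = 5/2; a_2 = (5/2)/(22/3) = 15/44
  n = 3: D(3) = 3(3 + 5/3) = 14; numerator = 2(15/44) + 1(3/4) = 63/44; a_3 = (63/44)/(14) = 9/88

r = 2/3; a_0 = 1; a_1 = 3/4; a_2 = 15/44; a_3 = 9/88


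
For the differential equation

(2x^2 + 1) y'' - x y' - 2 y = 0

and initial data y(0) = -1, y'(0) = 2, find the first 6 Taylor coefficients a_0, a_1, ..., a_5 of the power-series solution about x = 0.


Ansatz: y(x) = sum_{n>=0} a_n x^n, so y'(x) = sum_{n>=1} n a_n x^(n-1) and y''(x) = sum_{n>=2} n(n-1) a_n x^(n-2).
Substitute into P(x) y'' + Q(x) y' + R(x) y = 0 with P(x) = 2x^2 + 1, Q(x) = -x, R(x) = -2, and match powers of x.
Initial conditions: a_0 = -1, a_1 = 2.
Setting the coefficient of each power of x to zero and solving order by order (substituting the coefficients already found):
  x^0: 2 a_2 - 2 a_0 = 0  ->  2 a_2 = 2 a_0 = -2  ->  a_2 = -1
  x^1: 6 a_3 - 3 a_1 = 0  ->  6 a_3 = 3 a_1 = 6  ->  a_3 = 1
  x^2: 12 a_4 = 0  ->  a_4 = 0
  x^3: 20 a_5 + 7 a_3 = 0  ->  20 a_5 = -7 a_3 = -7  ->  a_5 = -7/20
Truncated series: y(x) = -1 + 2 x - x^2 + x^3 - (7/20) x^5 + O(x^6).

a_0 = -1; a_1 = 2; a_2 = -1; a_3 = 1; a_4 = 0; a_5 = -7/20


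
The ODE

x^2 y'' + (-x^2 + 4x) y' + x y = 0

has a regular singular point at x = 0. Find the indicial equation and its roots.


Divide by x^2 to reach normal form y'' + P_1(x) y' + P_2(x) y = 0 with P_1(x) = -1 + 4/x and P_2(x) = 1/x.
x = 0 is a singular point because the y'-coefficient -1 + 4/x has a pole at x = 0 and the y-coefficient 1/x has a pole at x = 0.
It is a regular singular point because x P_1(x) = p(x) = 4 - x and x^2 P_2(x) = q(x) = x are polynomials, hence analytic at x = 0.
p(0) = 4,  q(0) = 0.
Indicial equation: r(r-1) + p(0) r + q(0) = 0, i.e. r^2 + (p(0) - 1) r + q(0) = 0, i.e. r^2 + 3 r = 0.
Discriminant: (3)^2 - 4(0) = 9, so r = (-3 ± 3)/2.
Solving: r_1 = 0, r_2 = -3.

indicial: r^2 + 3 r = 0; roots r_1 = 0, r_2 = -3


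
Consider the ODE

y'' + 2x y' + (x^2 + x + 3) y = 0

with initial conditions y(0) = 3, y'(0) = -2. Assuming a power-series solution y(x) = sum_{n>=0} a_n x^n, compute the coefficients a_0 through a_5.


Ansatz: y(x) = sum_{n>=0} a_n x^n, so y'(x) = sum_{n>=1} n a_n x^(n-1) and y''(x) = sum_{n>=2} n(n-1) a_n x^(n-2).
Substitute into P(x) y'' + Q(x) y' + R(x) y = 0 with P(x) = 1, Q(x) = 2x, R(x) = x^2 + x + 3, and match powers of x.
Initial conditions: a_0 = 3, a_1 = -2.
Setting the coefficient of each power of x to zero and solving order by order (substituting the coefficients already found):
  x^0: 2 a_2 + 3 a_0 = 0  ->  2 a_2 = -3 a_0 = -9  ->  a_2 = -9/2
  x^1: 6 a_3 + 5 a_1 + a_0 = 0  ->  6 a_3 = -5 a_1 - a_0 = 7  ->  a_3 = 7/6
  x^2: 12 a_4 + 7 a_2 + a_1 + a_0 = 0  ->  12 a_4 = -7 a_2 - a_1 - a_0 = 61/2  ->  a_4 = 61/24
  x^3: 20 a_5 + 9 a_3 + a_2 + a_1 = 0  ->  20 a_5 = -9 a_3 - a_2 - a_1 = -4  ->  a_5 = -1/5
Truncated series: y(x) = 3 - 2 x - (9/2) x^2 + (7/6) x^3 + (61/24) x^4 - (1/5) x^5 + O(x^6).

a_0 = 3; a_1 = -2; a_2 = -9/2; a_3 = 7/6; a_4 = 61/24; a_5 = -1/5


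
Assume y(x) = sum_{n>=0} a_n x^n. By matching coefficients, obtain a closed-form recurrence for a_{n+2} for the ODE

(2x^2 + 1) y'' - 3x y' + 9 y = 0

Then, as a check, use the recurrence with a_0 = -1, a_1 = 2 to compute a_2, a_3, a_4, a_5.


Substitute y = sum_n a_n x^n.
(1 + 2 x^2) y'' contributes (n+2)(n+1) a_{n+2} + 2 n(n-1) a_n at x^n.
-3 x y'(x) contributes -3 n a_n at x^n.
9 y(x) contributes 9 a_n at x^n.
Matching x^n: (n+2)(n+1) a_{n+2} + (2 n(n-1) - 3 n + 9) a_n = 0.
Thus a_{n+2} = (-2 n(n-1) + 3 n - 9) / ((n+1)(n+2)) * a_n.

Check with a_0 = -1, a_1 = 2 (apply the recurrence for n = 0, 1, 2, 3): a_0 = -1, a_1 = 2, a_2 = 9/2, a_3 = -2, a_4 = -21/8, a_5 = 6/5.

a_(n+2) = (-2 n(n-1) + 3 n - 9) / ((n+1)(n+2)) * a_n; check: a_0 = -1, a_1 = 2, a_2 = 9/2, a_3 = -2, a_4 = -21/8, a_5 = 6/5


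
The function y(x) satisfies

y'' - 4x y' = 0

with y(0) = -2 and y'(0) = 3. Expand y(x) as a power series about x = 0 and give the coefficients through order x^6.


Ansatz: y(x) = sum_{n>=0} a_n x^n, so y'(x) = sum_{n>=1} n a_n x^(n-1) and y''(x) = sum_{n>=2} n(n-1) a_n x^(n-2).
Substitute into P(x) y'' + Q(x) y' + R(x) y = 0 with P(x) = 1, Q(x) = -4x, R(x) = 0, and match powers of x.
Initial conditions: a_0 = -2, a_1 = 3.
Setting the coefficient of each power of x to zero and solving order by order (substituting the coefficients already found):
  x^0: 2 a_2 = 0  ->  a_2 = 0
  x^1: 6 a_3 - 4 a_1 = 0  ->  6 a_3 = 4 a_1 = 12  ->  a_3 = 2
  x^2: 12 a_4 - 8 a_2 = 0  ->  12 a_4 = 8 a_2 = 0  ->  a_4 = 0
  x^3: 20 a_5 - 12 a_3 = 0  ->  20 a_5 = 12 a_3 = 24  ->  a_5 = 6/5
  x^4: 30 a_6 - 16 a_4 = 0  ->  30 a_6 = 16 a_4 = 0  ->  a_6 = 0
Truncated series: y(x) = -2 + 3 x + 2 x^3 + (6/5) x^5 + O(x^7).

a_0 = -2; a_1 = 3; a_2 = 0; a_3 = 2; a_4 = 0; a_5 = 6/5; a_6 = 0


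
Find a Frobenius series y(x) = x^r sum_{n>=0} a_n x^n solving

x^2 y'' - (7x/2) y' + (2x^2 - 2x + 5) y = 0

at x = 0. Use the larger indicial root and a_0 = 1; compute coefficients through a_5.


Write in Frobenius form y'' + (p(x)/x) y' + (q(x)/x^2) y = 0:
  p(x) = -7/2,  q(x) = 2x^2 - 2x + 5.
Indicial equation: r(r-1) + (-7/2) r + (5) = 0 -> roots r_1 = 5/2, r_2 = 2.
Take r = r_1 = 5/2. Let y(x) = x^r sum_{n>=0} a_n x^n with a_0 = 1.
Substitute y = x^r sum a_n x^n and match x^{r+n}. The recurrence is
  D(n) a_n - 2 a_{n-1} + 2 a_{n-2} = 0,  where D(n) = (r+n)(r+n-1) + (-7/2)(r+n) + (5).
  a_n = [2 a_{n-1} - 2 a_{n-2}] / D(n).
Since the indicial polynomial factors as (r - r_1)(r - r_2), D(n) = (r_1 + n - r_1)(r_1 + n - r_2) = n(n + 1/2).
Evaluating step by step (a_0 = 1):
  n = 1: D(1) = 1(1 + 1/2) = 3/2; numerator = 2(1) = 2; a_1 = (2)/(3/2) = 4/3
  n = 2: D(2) = 2(2 + 1/2) = 5; numerator = 2(4/3) - 2(1) = 2/3; a_2 = (2/3)/(5) = 2/15
  n = 3: D(3) = 3(3 + 1/2) = 21/2; numerator = 2(2/15) - 2(4/3) = -12/5; a_3 = (-12/5)/(21/2) = -8/35
  n = 4: D(4) = 4(4 + 1/2) = 18; numerator = 2(-8/35) - 2(2/15) = -76/105; a_4 = (-76/105)/(18) = -38/945
  n = 5: D(5) = 5(5 + 1/2) = 55/2; numerator = 2(-38/945) - 2(-8/35) = 356/945; a_5 = (356/945)/(55/2) = 712/51975

r = 5/2; a_0 = 1; a_1 = 4/3; a_2 = 2/15; a_3 = -8/35; a_4 = -38/945; a_5 = 712/51975


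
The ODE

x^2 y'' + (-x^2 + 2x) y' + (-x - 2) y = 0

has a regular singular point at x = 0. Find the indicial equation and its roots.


Divide by x^2 to reach normal form y'' + P_1(x) y' + P_2(x) y = 0 with P_1(x) = -1 + 2/x and P_2(x) = -1/x - 2/x^2.
x = 0 is a singular point because the y'-coefficient -1 + 2/x has a pole at x = 0 and the y-coefficient -1/x - 2/x^2 has a pole at x = 0.
It is a regular singular point because x P_1(x) = p(x) = 2 - x and x^2 P_2(x) = q(x) = -x - 2 are polynomials, hence analytic at x = 0.
p(0) = 2,  q(0) = -2.
Indicial equation: r(r-1) + p(0) r + q(0) = 0, i.e. r^2 + (p(0) - 1) r + q(0) = 0, i.e. r^2 + 1 r - 2 = 0.
Discriminant: (1)^2 - 4(-2) = 9, so r = (-1 ± 3)/2.
Solving: r_1 = 1, r_2 = -2.

indicial: r^2 + 1 r - 2 = 0; roots r_1 = 1, r_2 = -2


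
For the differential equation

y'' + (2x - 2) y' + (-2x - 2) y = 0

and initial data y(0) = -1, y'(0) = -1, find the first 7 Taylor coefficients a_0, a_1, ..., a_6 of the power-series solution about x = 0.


Ansatz: y(x) = sum_{n>=0} a_n x^n, so y'(x) = sum_{n>=1} n a_n x^(n-1) and y''(x) = sum_{n>=2} n(n-1) a_n x^(n-2).
Substitute into P(x) y'' + Q(x) y' + R(x) y = 0 with P(x) = 1, Q(x) = 2x - 2, R(x) = -2x - 2, and match powers of x.
Initial conditions: a_0 = -1, a_1 = -1.
Setting the coefficient of each power of x to zero and solving order by order (substituting the coefficients already found):
  x^0: 2 a_2 - 2 a_1 - 2 a_0 = 0  ->  2 a_2 = 2 a_1 + 2 a_0 = -4  ->  a_2 = -2
  x^1: 6 a_3 - 4 a_2 - 2 a_0 = 0  ->  6 a_3 = 4 a_2 + 2 a_0 = -10  ->  a_3 = -5/3
  x^2: 12 a_4 - 6 a_3 + 2 a_2 - 2 a_1 = 0  ->  12 a_4 = 6 a_3 - 2 a_2 + 2 a_1 = -8  ->  a_4 = -2/3
  x^3: 20 a_5 - 8 a_4 + 4 a_3 - 2 a_2 = 0  ->  20 a_5 = 8 a_4 - 4 a_3 + 2 a_2 = -8/3  ->  a_5 = -2/15
  x^4: 30 a_6 - 10 a_5 + 6 a_4 - 2 a_3 = 0  ->  30 a_6 = 10 a_5 - 6 a_4 + 2 a_3 = -2/3  ->  a_6 = -1/45
Truncated series: y(x) = -1 - x - 2 x^2 - (5/3) x^3 - (2/3) x^4 - (2/15) x^5 - (1/45) x^6 + O(x^7).

a_0 = -1; a_1 = -1; a_2 = -2; a_3 = -5/3; a_4 = -2/3; a_5 = -2/15; a_6 = -1/45


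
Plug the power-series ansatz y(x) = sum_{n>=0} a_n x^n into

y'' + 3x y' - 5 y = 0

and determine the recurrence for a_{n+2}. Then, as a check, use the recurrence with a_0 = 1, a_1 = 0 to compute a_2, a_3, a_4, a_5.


Substitute y = sum_n a_n x^n.
y''(x) has coefficient (n+2)(n+1) a_{n+2} at x^n;
3 x y'(x) has coefficient 3 n a_n at x^n (shift);
-5 y(x) has coefficient -5 a_n at x^n.
Matching x^n: (n+2)(n+1) a_{n+2} + (3n - 5) a_n = 0.
Thus a_{n+2} = (-3n + 5) / ((n+1)(n+2)) * a_n.

Check with a_0 = 1, a_1 = 0 (apply the recurrence for n = 0, 1, 2, 3): a_0 = 1, a_1 = 0, a_2 = 5/2, a_3 = 0, a_4 = -5/24, a_5 = 0.

a_(n+2) = (-3n + 5) / ((n+1)(n+2)) * a_n; check: a_0 = 1, a_1 = 0, a_2 = 5/2, a_3 = 0, a_4 = -5/24, a_5 = 0


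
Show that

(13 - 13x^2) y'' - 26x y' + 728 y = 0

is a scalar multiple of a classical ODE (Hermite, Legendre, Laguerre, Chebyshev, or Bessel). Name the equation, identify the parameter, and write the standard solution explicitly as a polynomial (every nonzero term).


All three coefficients share the factor 13; dividing through by 13 gives  (1 - x^2) y'' - 2x y' + 56 y = 0.
This matches the Legendre equation (1 - x^2) y'' - 2x y' + n(n+1) y = 0 (note the -2x y' term) with n(n+1) = 56, so n = 7; the polynomial solution is P_7(x).
With y = sum_k a_k x^k, matching x^k gives (k+2)(k+1) a_{k+2} = [k(k+1) - n(n+1)] a_k = (k - 7)(k + 8) a_k. The right side vanishes at k = 7, so the series with the parity of 7 terminates at degree 7.
Standard normalization (P_n(1) = 1): leading coefficient (2n)!/(2^n (n!)^2) = 87178291200/(128*25401600) = 429/16, so a_7 = 429/16. Work downward with a_k = (k+1)(k+2) a_{k+2} / ((k - 7)(k + 8)):
  a_5 = (6)(7)(429/16) / ((5 - 7)(5 + 8)) = (9009/8)/(-26) = -693/16
  a_3 = (4)(5)(-693/16) / ((3 - 7)(3 + 8)) = (-3465/4)/(-44) = 315/16
  a_1 = (2)(3)(315/16) / ((1 - 7)(1 + 8)) = (945/8)/(-54) = -35/16
Hence P_7(x) = 429 x^7/16 - 693 x^5/16 + 315 x^3/16 - 35 x/16.

P_7(x); series = 429 x^7/16 - 693 x^5/16 + 315 x^3/16 - 35 x/16


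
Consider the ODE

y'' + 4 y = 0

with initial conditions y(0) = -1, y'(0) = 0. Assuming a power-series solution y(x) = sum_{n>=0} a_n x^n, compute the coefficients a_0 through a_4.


Ansatz: y(x) = sum_{n>=0} a_n x^n, so y'(x) = sum_{n>=1} n a_n x^(n-1) and y''(x) = sum_{n>=2} n(n-1) a_n x^(n-2).
Substitute into P(x) y'' + Q(x) y' + R(x) y = 0 with P(x) = 1, Q(x) = 0, R(x) = 4, and match powers of x.
Initial conditions: a_0 = -1, a_1 = 0.
Setting the coefficient of each power of x to zero and solving order by order (substituting the coefficients already found):
  x^0: 2 a_2 + 4 a_0 = 0  ->  2 a_2 = -4 a_0 = 4  ->  a_2 = 2
  x^1: 6 a_3 + 4 a_1 = 0  ->  6 a_3 = -4 a_1 = 0  ->  a_3 = 0
  x^2: 12 a_4 + 4 a_2 = 0  ->  12 a_4 = -4 a_2 = -8  ->  a_4 = -2/3
Truncated series: y(x) = -1 + 2 x^2 - (2/3) x^4 + O(x^5).

a_0 = -1; a_1 = 0; a_2 = 2; a_3 = 0; a_4 = -2/3


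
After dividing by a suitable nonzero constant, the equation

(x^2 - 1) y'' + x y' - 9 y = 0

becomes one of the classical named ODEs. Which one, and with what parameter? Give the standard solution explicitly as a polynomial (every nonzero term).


All three coefficients share the factor -1; dividing through by -1 gives  (1 - x^2) y'' - x y' + 9 y = 0.
This matches the Chebyshev equation (1 - x^2) y'' - x y' + n^2 y = 0 (note the -x y' term, not -2x y') with n^2 = 9, so n = 3; the polynomial solution is T_3(x).
With y = sum_k a_k x^k, matching x^k gives (k+2)(k+1) a_{k+2} = (k^2 - n^2) a_k = (k - 3)(k + 3) a_k. The right side vanishes at k = 3, so the series with the parity of 3 terminates at degree 3.
Standard normalization: leading coefficient of T_n is 2^(n-1), so a_3 = 2^2 = 4. Work downward with a_k = (k+1)(k+2) a_{k+2} / ((k - 3)(k + 3)):
  a_1 = (2)(3)(4) / ((1 - 3)(1 + 3)) = 24/(-8) = -3
Hence T_3(x) = 4 x^3 - 3 x.

T_3(x); series = 4 x^3 - 3 x


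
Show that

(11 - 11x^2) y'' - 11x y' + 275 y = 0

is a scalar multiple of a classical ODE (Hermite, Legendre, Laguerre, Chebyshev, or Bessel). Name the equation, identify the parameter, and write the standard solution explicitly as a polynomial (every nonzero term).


All three coefficients share the factor 11; dividing through by 11 gives  (1 - x^2) y'' - x y' + 25 y = 0.
This matches the Chebyshev equation (1 - x^2) y'' - x y' + n^2 y = 0 (note the -x y' term, not -2x y') with n^2 = 25, so n = 5; the polynomial solution is T_5(x).
With y = sum_k a_k x^k, matching x^k gives (k+2)(k+1) a_{k+2} = (k^2 - n^2) a_k = (k - 5)(k + 5) a_k. The right side vanishes at k = 5, so the series with the parity of 5 terminates at degree 5.
Standard normalization: leading coefficient of T_n is 2^(n-1), so a_5 = 2^4 = 16. Work downward with a_k = (k+1)(k+2) a_{k+2} / ((k - 5)(k + 5)):
  a_3 = (4)(5)(16) / ((3 - 5)(3 + 5)) = 320/(-16) = -20
  a_1 = (2)(3)(-20) / ((1 - 5)(1 + 5)) = -120/(-24) = 5
Hence T_5(x) = 16 x^5 - 20 x^3 + 5 x.

T_5(x); series = 16 x^5 - 20 x^3 + 5 x


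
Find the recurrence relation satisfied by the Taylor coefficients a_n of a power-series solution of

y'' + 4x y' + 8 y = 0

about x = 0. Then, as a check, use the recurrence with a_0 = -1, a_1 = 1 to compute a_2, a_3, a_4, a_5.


Substitute y = sum_n a_n x^n.
y''(x) has coefficient (n+2)(n+1) a_{n+2} at x^n;
4 x y'(x) has coefficient 4 n a_n at x^n (shift);
8 y(x) has coefficient 8 a_n at x^n.
Matching x^n: (n+2)(n+1) a_{n+2} + (4n + 8) a_n = 0.
Thus a_{n+2} = (-4n - 8) / ((n+1)(n+2)) * a_n.

Check with a_0 = -1, a_1 = 1 (apply the recurrence for n = 0, 1, 2, 3): a_0 = -1, a_1 = 1, a_2 = 4, a_3 = -2, a_4 = -16/3, a_5 = 2.

a_(n+2) = (-4n - 8) / ((n+1)(n+2)) * a_n; check: a_0 = -1, a_1 = 1, a_2 = 4, a_3 = -2, a_4 = -16/3, a_5 = 2


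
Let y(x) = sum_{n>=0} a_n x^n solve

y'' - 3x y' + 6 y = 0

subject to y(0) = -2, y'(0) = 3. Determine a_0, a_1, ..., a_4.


Ansatz: y(x) = sum_{n>=0} a_n x^n, so y'(x) = sum_{n>=1} n a_n x^(n-1) and y''(x) = sum_{n>=2} n(n-1) a_n x^(n-2).
Substitute into P(x) y'' + Q(x) y' + R(x) y = 0 with P(x) = 1, Q(x) = -3x, R(x) = 6, and match powers of x.
Initial conditions: a_0 = -2, a_1 = 3.
Setting the coefficient of each power of x to zero and solving order by order (substituting the coefficients already found):
  x^0: 2 a_2 + 6 a_0 = 0  ->  2 a_2 = -6 a_0 = 12  ->  a_2 = 6
  x^1: 6 a_3 + 3 a_1 = 0  ->  6 a_3 = -3 a_1 = -9  ->  a_3 = -3/2
  x^2: 12 a_4 = 0  ->  a_4 = 0
Truncated series: y(x) = -2 + 3 x + 6 x^2 - (3/2) x^3 + O(x^5).

a_0 = -2; a_1 = 3; a_2 = 6; a_3 = -3/2; a_4 = 0


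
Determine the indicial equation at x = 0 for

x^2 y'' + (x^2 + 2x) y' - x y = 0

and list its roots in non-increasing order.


Divide by x^2 to reach normal form y'' + P_1(x) y' + P_2(x) y = 0 with P_1(x) = 1 + 2/x and P_2(x) = -1/x.
x = 0 is a singular point because the y'-coefficient 1 + 2/x has a pole at x = 0 and the y-coefficient -1/x has a pole at x = 0.
It is a regular singular point because x P_1(x) = p(x) = x + 2 and x^2 P_2(x) = q(x) = -x are polynomials, hence analytic at x = 0.
p(0) = 2,  q(0) = 0.
Indicial equation: r(r-1) + p(0) r + q(0) = 0, i.e. r^2 + (p(0) - 1) r + q(0) = 0, i.e. r^2 + 1 r = 0.
Discriminant: (1)^2 - 4(0) = 1, so r = (-1 ± 1)/2.
Solving: r_1 = 0, r_2 = -1.

indicial: r^2 + 1 r = 0; roots r_1 = 0, r_2 = -1


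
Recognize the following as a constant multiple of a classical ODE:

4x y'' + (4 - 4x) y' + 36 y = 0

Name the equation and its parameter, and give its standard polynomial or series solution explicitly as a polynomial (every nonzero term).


All three coefficients share the factor 4; dividing through by 4 gives  x y'' + (1 - x) y' + 9 y = 0.
This matches the Laguerre equation x y'' + (1 - x) y' + n y = 0 with n = 9; the polynomial solution is L_9(x).
With y = sum_k a_k x^k, matching x^k gives (k+1)k a_{k+1} + (k+1) a_{k+1} - k a_k + n a_k = 0, i.e. (k+1)^2 a_{k+1} = (k - n) a_k = (k - 9) a_k. The right side vanishes at k = 9, so the series terminates at degree 9.
Standard normalization L_n(0) = 1 gives a_0 = 1. Work upward with a_{k+1} = (k - 9) a_k / (k+1)^2:
  a_1 = (0 - 9)(1) / 1^2 = -9/1 = -9
  a_2 = (1 - 9)(-9) / 2^2 = 72/4 = 18
  a_3 = (2 - 9)(18) / 3^2 = -126/9 = -14
  a_4 = (3 - 9)(-14) / 4^2 = 84/16 = 21/4
  a_5 = (4 - 9)(21/4) / 5^2 = (-105/4)/25 = -21/20
  a_6 = (5 - 9)(-21/20) / 6^2 = (21/5)/36 = 7/60
  a_7 = (6 - 9)(7/60) / 7^2 = (-7/20)/49 = -1/140
  a_8 = (7 - 9)(-1/140) / 8^2 = (1/70)/64 = 1/4480
  a_9 = (8 - 9)(1/4480) / 9^2 = (-1/4480)/81 = -1/362880
Hence L_9(x) = -x^9/362880 + x^8/4480 - x^7/140 + 7 x^6/60 - 21 x^5/20 + 21 x^4/4 - 14 x^3 + 18 x^2 - 9 x + 1.

L_9(x); series = -x^9/362880 + x^8/4480 - x^7/140 + 7 x^6/60 - 21 x^5/20 + 21 x^4/4 - 14 x^3 + 18 x^2 - 9 x + 1


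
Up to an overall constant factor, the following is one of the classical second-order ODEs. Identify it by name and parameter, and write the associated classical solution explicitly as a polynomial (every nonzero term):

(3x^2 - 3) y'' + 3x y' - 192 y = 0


All three coefficients share the factor -3; dividing through by -3 gives  (1 - x^2) y'' - x y' + 64 y = 0.
This matches the Chebyshev equation (1 - x^2) y'' - x y' + n^2 y = 0 (note the -x y' term, not -2x y') with n^2 = 64, so n = 8; the polynomial solution is T_8(x).
With y = sum_k a_k x^k, matching x^k gives (k+2)(k+1) a_{k+2} = (k^2 - n^2) a_k = (k - 8)(k + 8) a_k. The right side vanishes at k = 8, so the series with the parity of 8 terminates at degree 8.
Standard normalization: leading coefficient of T_n is 2^(n-1), so a_8 = 2^7 = 128. Work downward with a_k = (k+1)(k+2) a_{k+2} / ((k - 8)(k + 8)):
  a_6 = (7)(8)(128) / ((6 - 8)(6 + 8)) = 7168/(-28) = -256
  a_4 = (5)(6)(-256) / ((4 - 8)(4 + 8)) = -7680/(-48) = 160
  a_2 = (3)(4)(160) / ((2 - 8)(2 + 8)) = 1920/(-60) = -32
  a_0 = (1)(2)(-32) / ((0 - 8)(0 + 8)) = -64/(-64) = 1
Hence T_8(x) = 128 x^8 - 256 x^6 + 160 x^4 - 32 x^2 + 1.

T_8(x); series = 128 x^8 - 256 x^6 + 160 x^4 - 32 x^2 + 1


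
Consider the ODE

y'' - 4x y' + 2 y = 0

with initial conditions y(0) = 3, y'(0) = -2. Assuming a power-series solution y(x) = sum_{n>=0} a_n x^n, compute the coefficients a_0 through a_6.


Ansatz: y(x) = sum_{n>=0} a_n x^n, so y'(x) = sum_{n>=1} n a_n x^(n-1) and y''(x) = sum_{n>=2} n(n-1) a_n x^(n-2).
Substitute into P(x) y'' + Q(x) y' + R(x) y = 0 with P(x) = 1, Q(x) = -4x, R(x) = 2, and match powers of x.
Initial conditions: a_0 = 3, a_1 = -2.
Setting the coefficient of each power of x to zero and solving order by order (substituting the coefficients already found):
  x^0: 2 a_2 + 2 a_0 = 0  ->  2 a_2 = -2 a_0 = -6  ->  a_2 = -3
  x^1: 6 a_3 - 2 a_1 = 0  ->  6 a_3 = 2 a_1 = -4  ->  a_3 = -2/3
  x^2: 12 a_4 - 6 a_2 = 0  ->  12 a_4 = 6 a_2 = -18  ->  a_4 = -3/2
  x^3: 20 a_5 - 10 a_3 = 0  ->  20 a_5 = 10 a_3 = -20/3  ->  a_5 = -1/3
  x^4: 30 a_6 - 14 a_4 = 0  ->  30 a_6 = 14 a_4 = -21  ->  a_6 = -7/10
Truncated series: y(x) = 3 - 2 x - 3 x^2 - (2/3) x^3 - (3/2) x^4 - (1/3) x^5 - (7/10) x^6 + O(x^7).

a_0 = 3; a_1 = -2; a_2 = -3; a_3 = -2/3; a_4 = -3/2; a_5 = -1/3; a_6 = -7/10


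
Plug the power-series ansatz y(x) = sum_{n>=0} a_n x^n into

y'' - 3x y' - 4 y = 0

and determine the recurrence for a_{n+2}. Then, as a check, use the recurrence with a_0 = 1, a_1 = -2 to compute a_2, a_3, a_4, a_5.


Substitute y = sum_n a_n x^n.
y''(x) has coefficient (n+2)(n+1) a_{n+2} at x^n;
-3 x y'(x) has coefficient -3 n a_n at x^n (shift);
-4 y(x) has coefficient -4 a_n at x^n.
Matching x^n: (n+2)(n+1) a_{n+2} + (-3n - 4) a_n = 0.
Thus a_{n+2} = (3n + 4) / ((n+1)(n+2)) * a_n.

Check with a_0 = 1, a_1 = -2 (apply the recurrence for n = 0, 1, 2, 3): a_0 = 1, a_1 = -2, a_2 = 2, a_3 = -7/3, a_4 = 5/3, a_5 = -91/60.

a_(n+2) = (3n + 4) / ((n+1)(n+2)) * a_n; check: a_0 = 1, a_1 = -2, a_2 = 2, a_3 = -7/3, a_4 = 5/3, a_5 = -91/60


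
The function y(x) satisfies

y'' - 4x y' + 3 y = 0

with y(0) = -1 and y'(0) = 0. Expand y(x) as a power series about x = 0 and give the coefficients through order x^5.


Ansatz: y(x) = sum_{n>=0} a_n x^n, so y'(x) = sum_{n>=1} n a_n x^(n-1) and y''(x) = sum_{n>=2} n(n-1) a_n x^(n-2).
Substitute into P(x) y'' + Q(x) y' + R(x) y = 0 with P(x) = 1, Q(x) = -4x, R(x) = 3, and match powers of x.
Initial conditions: a_0 = -1, a_1 = 0.
Setting the coefficient of each power of x to zero and solving order by order (substituting the coefficients already found):
  x^0: 2 a_2 + 3 a_0 = 0  ->  2 a_2 = -3 a_0 = 3  ->  a_2 = 3/2
  x^1: 6 a_3 - a_1 = 0  ->  6 a_3 = a_1 = 0  ->  a_3 = 0
  x^2: 12 a_4 - 5 a_2 = 0  ->  12 a_4 = 5 a_2 = 15/2  ->  a_4 = 5/8
  x^3: 20 a_5 - 9 a_3 = 0  ->  20 a_5 = 9 a_3 = 0  ->  a_5 = 0
Truncated series: y(x) = -1 + (3/2) x^2 + (5/8) x^4 + O(x^6).

a_0 = -1; a_1 = 0; a_2 = 3/2; a_3 = 0; a_4 = 5/8; a_5 = 0


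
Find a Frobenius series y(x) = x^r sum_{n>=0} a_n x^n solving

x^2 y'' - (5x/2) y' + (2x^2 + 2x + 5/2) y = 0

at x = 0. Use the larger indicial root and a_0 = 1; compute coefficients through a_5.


Write in Frobenius form y'' + (p(x)/x) y' + (q(x)/x^2) y = 0:
  p(x) = -5/2,  q(x) = 2x^2 + 2x + 5/2.
Indicial equation: r(r-1) + (-5/2) r + (5/2) = 0 -> roots r_1 = 5/2, r_2 = 1.
Take r = r_1 = 5/2. Let y(x) = x^r sum_{n>=0} a_n x^n with a_0 = 1.
Substitute y = x^r sum a_n x^n and match x^{r+n}. The recurrence is
  D(n) a_n + 2 a_{n-1} + 2 a_{n-2} = 0,  where D(n) = (r+n)(r+n-1) + (-5/2)(r+n) + (5/2).
  a_n = [-2 a_{n-1} - 2 a_{n-2}] / D(n).
Since the indicial polynomial factors as (r - r_1)(r - r_2), D(n) = (r_1 + n - r_1)(r_1 + n - r_2) = n(n + 3/2).
Evaluating step by step (a_0 = 1):
  n = 1: D(1) = 1(1 + 3/2) = 5/2; numerator = -2(1) = -2; a_1 = (-2)/(5/2) = -4/5
  n = 2: D(2) = 2(2 + 3/2) = 7; numerator = -2(-4/5) - 2(1) = -2/5; a_2 = (-2/5)/(7) = -2/35
  n = 3: D(3) = 3(3 + 3/2) = 27/2; numerator = -2(-2/35) - 2(-4/5) = 12/7; a_3 = (12/7)/(27/2) = 8/63
  n = 4: D(4) = 4(4 + 3/2) = 22; numerator = -2(8/63) - 2(-2/35) = -44/315; a_4 = (-44/315)/(22) = -2/315
  n = 5: D(5) = 5(5 + 3/2) = 65/2; numerator = -2(-2/315) - 2(8/63) = -76/315; a_5 = (-76/315)/(65/2) = -152/20475

r = 5/2; a_0 = 1; a_1 = -4/5; a_2 = -2/35; a_3 = 8/63; a_4 = -2/315; a_5 = -152/20475


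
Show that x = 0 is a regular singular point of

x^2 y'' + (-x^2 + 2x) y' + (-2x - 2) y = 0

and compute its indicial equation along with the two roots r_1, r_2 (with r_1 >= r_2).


Divide by x^2 to reach normal form y'' + P_1(x) y' + P_2(x) y = 0 with P_1(x) = -1 + 2/x and P_2(x) = -2/x - 2/x^2.
x = 0 is a singular point because the y'-coefficient -1 + 2/x has a pole at x = 0 and the y-coefficient -2/x - 2/x^2 has a pole at x = 0.
It is a regular singular point because x P_1(x) = p(x) = 2 - x and x^2 P_2(x) = q(x) = -2x - 2 are polynomials, hence analytic at x = 0.
p(0) = 2,  q(0) = -2.
Indicial equation: r(r-1) + p(0) r + q(0) = 0, i.e. r^2 + (p(0) - 1) r + q(0) = 0, i.e. r^2 + 1 r - 2 = 0.
Discriminant: (1)^2 - 4(-2) = 9, so r = (-1 ± 3)/2.
Solving: r_1 = 1, r_2 = -2.

indicial: r^2 + 1 r - 2 = 0; roots r_1 = 1, r_2 = -2


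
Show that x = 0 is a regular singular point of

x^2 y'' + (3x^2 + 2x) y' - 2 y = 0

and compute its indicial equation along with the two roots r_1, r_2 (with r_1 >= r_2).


Divide by x^2 to reach normal form y'' + P_1(x) y' + P_2(x) y = 0 with P_1(x) = 3 + 2/x and P_2(x) = -2/x^2.
x = 0 is a singular point because the y'-coefficient 3 + 2/x has a pole at x = 0 and the y-coefficient -2/x^2 has a pole at x = 0.
It is a regular singular point because x P_1(x) = p(x) = 3x + 2 and x^2 P_2(x) = q(x) = -2 are polynomials, hence analytic at x = 0.
p(0) = 2,  q(0) = -2.
Indicial equation: r(r-1) + p(0) r + q(0) = 0, i.e. r^2 + (p(0) - 1) r + q(0) = 0, i.e. r^2 + 1 r - 2 = 0.
Discriminant: (1)^2 - 4(-2) = 9, so r = (-1 ± 3)/2.
Solving: r_1 = 1, r_2 = -2.

indicial: r^2 + 1 r - 2 = 0; roots r_1 = 1, r_2 = -2


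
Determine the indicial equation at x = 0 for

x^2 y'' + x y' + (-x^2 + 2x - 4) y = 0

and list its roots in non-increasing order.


Divide by x^2 to reach normal form y'' + P_1(x) y' + P_2(x) y = 0 with P_1(x) = 1/x and P_2(x) = -1 + 2/x - 4/x^2.
x = 0 is a singular point because the y'-coefficient 1/x has a pole at x = 0 and the y-coefficient -1 + 2/x - 4/x^2 has a pole at x = 0.
It is a regular singular point because x P_1(x) = p(x) = 1 and x^2 P_2(x) = q(x) = -x^2 + 2x - 4 are polynomials, hence analytic at x = 0.
p(0) = 1,  q(0) = -4.
Indicial equation: r(r-1) + p(0) r + q(0) = 0, i.e. r^2 + (p(0) - 1) r + q(0) = 0, i.e. r^2 - 4 = 0.
Discriminant: (0)^2 - 4(-4) = 16, so r = (0 ± 4)/2.
Solving: r_1 = 2, r_2 = -2.

indicial: r^2 - 4 = 0; roots r_1 = 2, r_2 = -2


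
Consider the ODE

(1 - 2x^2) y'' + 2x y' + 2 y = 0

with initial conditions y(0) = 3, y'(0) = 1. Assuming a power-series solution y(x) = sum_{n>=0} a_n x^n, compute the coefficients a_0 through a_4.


Ansatz: y(x) = sum_{n>=0} a_n x^n, so y'(x) = sum_{n>=1} n a_n x^(n-1) and y''(x) = sum_{n>=2} n(n-1) a_n x^(n-2).
Substitute into P(x) y'' + Q(x) y' + R(x) y = 0 with P(x) = 1 - 2x^2, Q(x) = 2x, R(x) = 2, and match powers of x.
Initial conditions: a_0 = 3, a_1 = 1.
Setting the coefficient of each power of x to zero and solving order by order (substituting the coefficients already found):
  x^0: 2 a_2 + 2 a_0 = 0  ->  2 a_2 = -2 a_0 = -6  ->  a_2 = -3
  x^1: 6 a_3 + 4 a_1 = 0  ->  6 a_3 = -4 a_1 = -4  ->  a_3 = -2/3
  x^2: 12 a_4 + 2 a_2 = 0  ->  12 a_4 = -2 a_2 = 6  ->  a_4 = 1/2
Truncated series: y(x) = 3 + x - 3 x^2 - (2/3) x^3 + (1/2) x^4 + O(x^5).

a_0 = 3; a_1 = 1; a_2 = -3; a_3 = -2/3; a_4 = 1/2


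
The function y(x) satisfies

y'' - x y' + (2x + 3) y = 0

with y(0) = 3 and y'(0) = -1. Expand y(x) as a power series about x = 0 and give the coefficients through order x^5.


Ansatz: y(x) = sum_{n>=0} a_n x^n, so y'(x) = sum_{n>=1} n a_n x^(n-1) and y''(x) = sum_{n>=2} n(n-1) a_n x^(n-2).
Substitute into P(x) y'' + Q(x) y' + R(x) y = 0 with P(x) = 1, Q(x) = -x, R(x) = 2x + 3, and match powers of x.
Initial conditions: a_0 = 3, a_1 = -1.
Setting the coefficient of each power of x to zero and solving order by order (substituting the coefficients already found):
  x^0: 2 a_2 + 3 a_0 = 0  ->  2 a_2 = -3 a_0 = -9  ->  a_2 = -9/2
  x^1: 6 a_3 + 2 a_1 + 2 a_0 = 0  ->  6 a_3 = -2 a_1 - 2 a_0 = -4  ->  a_3 = -2/3
  x^2: 12 a_4 + a_2 + 2 a_1 = 0  ->  12 a_4 = -a_2 - 2 a_1 = 13/2  ->  a_4 = 13/24
  x^3: 20 a_5 + 2 a_2 = 0  ->  20 a_5 = -2 a_2 = 9  ->  a_5 = 9/20
Truncated series: y(x) = 3 - x - (9/2) x^2 - (2/3) x^3 + (13/24) x^4 + (9/20) x^5 + O(x^6).

a_0 = 3; a_1 = -1; a_2 = -9/2; a_3 = -2/3; a_4 = 13/24; a_5 = 9/20


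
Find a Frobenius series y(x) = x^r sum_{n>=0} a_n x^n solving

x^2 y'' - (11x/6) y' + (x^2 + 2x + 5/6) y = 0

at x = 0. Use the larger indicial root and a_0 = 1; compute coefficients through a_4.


Write in Frobenius form y'' + (p(x)/x) y' + (q(x)/x^2) y = 0:
  p(x) = -11/6,  q(x) = x^2 + 2x + 5/6.
Indicial equation: r(r-1) + (-11/6) r + (5/6) = 0 -> roots r_1 = 5/2, r_2 = 1/3.
Take r = r_1 = 5/2. Let y(x) = x^r sum_{n>=0} a_n x^n with a_0 = 1.
Substitute y = x^r sum a_n x^n and match x^{r+n}. The recurrence is
  D(n) a_n + 2 a_{n-1} + 1 a_{n-2} = 0,  where D(n) = (r+n)(r+n-1) + (-11/6)(r+n) + (5/6).
  a_n = [-2 a_{n-1} - 1 a_{n-2}] / D(n).
Since the indicial polynomial factors as (r - r_1)(r - r_2), D(n) = (r_1 + n - r_1)(r_1 + n - r_2) = n(n + 13/6).
Evaluating step by step (a_0 = 1):
  n = 1: D(1) = 1(1 + 13/6) = 19/6; numerator = -2(1) = -2; a_1 = (-2)/(19/6) = -12/19
  n = 2: D(2) = 2(2 + 13/6) = 25/3; numerator = -2(-12/19) - 1(1) = 5/19; a_2 = (5/19)/(25/3) = 3/95
  n = 3: D(3) = 3(3 + 13/6) = 31/2; numerator = -2(3/95) - 1(-12/19) = 54/95; a_3 = (54/95)/(31/2) = 108/2945
  n = 4: D(4) = 4(4 + 13/6) = 74/3; numerator = -2(108/2945) - 1(3/95) = -309/2945; a_4 = (-309/2945)/(74/3) = -927/217930

r = 5/2; a_0 = 1; a_1 = -12/19; a_2 = 3/95; a_3 = 108/2945; a_4 = -927/217930
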